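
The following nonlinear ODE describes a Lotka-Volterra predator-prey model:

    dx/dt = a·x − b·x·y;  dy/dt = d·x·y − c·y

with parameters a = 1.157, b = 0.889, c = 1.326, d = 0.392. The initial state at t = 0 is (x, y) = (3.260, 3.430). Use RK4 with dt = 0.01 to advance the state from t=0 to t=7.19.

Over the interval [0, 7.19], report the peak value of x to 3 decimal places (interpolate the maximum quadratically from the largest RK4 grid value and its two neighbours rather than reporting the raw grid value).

max x = 8.448

t=0.000: state=(3.260, 3.430)
step 1 (dt=0.01): k1=(-6.169, -0.165), k2=(-6.108, -0.206), k3=(-6.108, -0.206), k4=(-6.047, -0.247); state += dt/6·(k1+2k2+2k3+k4)
t=0.010: state=(3.199, 3.428)
t=0.020: state=(3.139, 3.425)
t=0.030: state=(3.080, 3.421)
continuing one RK4 step at a time; state shown every 25 steps (Δt=0.25):
t=0.250: state=(2.074, 3.180)
t=0.500: state=(1.438, 2.702)
t=0.750: state=(1.115, 2.194)
t=1.000: state=(0.963, 1.742)
t=1.250: state=(0.911, 1.370)
t=1.500: state=(0.929, 1.076)
t=1.750: state=(1.002, 0.848)
t=2.000: state=(1.131, 0.676)
t=2.250: state=(1.320, 0.547)
t=2.500: state=(1.578, 0.452)
t=2.750: state=(1.921, 0.385)
t=3.000: state=(2.367, 0.341)
t=3.250: state=(2.940, 0.317)
t=3.500: state=(3.662, 0.314)
t=3.750: state=(4.552, 0.336)
t=4.000: state=(5.608, 0.397)
t=4.250: state=(6.772, 0.522)
t=4.500: state=(7.858, 0.769)
t=4.750: state=(8.441, 1.236)
t=5.000: state=(7.911, 1.999)
t=5.250: state=(6.132, 2.877)
t=5.500: state=(4.038, 3.391)
t=5.750: state=(2.529, 3.338)
t=6.000: state=(1.676, 2.932)
t=6.250: state=(1.234, 2.421)
t=6.500: state=(1.017, 1.938)
t=6.750: state=(0.925, 1.529)
t=7.000: state=(0.913, 1.200)
t=7.190: state=(0.945, 1.000)
largest grid value and its neighbours: x(4.770)=8.44754, x(4.780)=8.44776, x(4.790)=8.44603
parabola through these three points peaks at t≈4.776 with x≈8.44791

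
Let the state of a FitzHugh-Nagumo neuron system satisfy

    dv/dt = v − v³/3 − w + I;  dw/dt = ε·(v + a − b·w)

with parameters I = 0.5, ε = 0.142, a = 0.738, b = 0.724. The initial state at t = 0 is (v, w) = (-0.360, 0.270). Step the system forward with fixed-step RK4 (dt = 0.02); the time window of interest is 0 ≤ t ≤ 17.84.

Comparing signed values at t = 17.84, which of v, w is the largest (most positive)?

t=0.000: state=(-0.360, 0.270)
step 1 (dt=0.02): k1=(-0.114, 0.026), k2=(-0.116, 0.026), k3=(-0.116, 0.026), k4=(-0.117, 0.026); state += dt/6·(k1+2k2+2k3+k4)
t=0.020: state=(-0.362, 0.271)
t=0.040: state=(-0.365, 0.271)
t=0.060: state=(-0.367, 0.272)
continuing one RK4 step at a time; state shown every 50 steps (Δt=1):
t=1.000: state=(-0.551, 0.283)
t=2.000: state=(-0.912, 0.258)
t=3.000: state=(-1.278, 0.182)
t=4.000: state=(-1.421, 0.079)
t=5.000: state=(-1.411, -0.021)
t=6.000: state=(-1.348, -0.106)
t=7.000: state=(-1.268, -0.172)
t=8.000: state=(-1.181, -0.221)
t=9.000: state=(-1.089, -0.253)
t=10.000: state=(-0.991, -0.269)
t=11.000: state=(-0.882, -0.270)
t=12.000: state=(-0.754, -0.254)
t=13.000: state=(-0.585, -0.221)
t=14.000: state=(-0.320, -0.162)
t=15.000: state=(0.206, -0.058)
t=16.000: state=(1.190, 0.139)
t=17.000: state=(1.711, 0.432)
t=17.840: state=(1.692, 0.677)
compare at T: v=1.692, w=0.677

largest component: v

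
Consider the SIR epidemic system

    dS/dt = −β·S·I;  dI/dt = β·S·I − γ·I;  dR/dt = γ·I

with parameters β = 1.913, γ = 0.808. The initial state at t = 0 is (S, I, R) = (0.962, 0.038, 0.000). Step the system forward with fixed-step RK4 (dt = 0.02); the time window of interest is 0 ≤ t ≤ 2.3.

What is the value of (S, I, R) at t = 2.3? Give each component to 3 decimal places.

t=0.000: state=(0.962, 0.038, 0.000)
step 1 (dt=0.02): k1=(-0.070, 0.039, 0.031), k2=(-0.071, 0.040, 0.031), k3=(-0.071, 0.040, 0.031), k4=(-0.071, 0.040, 0.031); state += dt/6·(k1+2k2+2k3+k4)
t=0.020: state=(0.961, 0.039, 0.001)
t=0.040: state=(0.959, 0.040, 0.001)
t=0.060: state=(0.958, 0.040, 0.002)
continuing one RK4 step at a time; state shown every 5 steps (Δt=0.1):
t=0.100: state=(0.955, 0.042, 0.003)
t=0.200: state=(0.947, 0.047, 0.007)
t=0.300: state=(0.938, 0.051, 0.011)
t=0.400: state=(0.928, 0.057, 0.015)
t=0.500: state=(0.918, 0.062, 0.020)
t=0.600: state=(0.906, 0.069, 0.025)
t=0.700: state=(0.894, 0.075, 0.031)
t=0.800: state=(0.880, 0.082, 0.037)
t=0.900: state=(0.866, 0.090, 0.044)
t=1.000: state=(0.851, 0.097, 0.052)
t=1.100: state=(0.834, 0.105, 0.060)
t=1.200: state=(0.817, 0.114, 0.069)
t=1.300: state=(0.799, 0.123, 0.078)
t=1.400: state=(0.780, 0.132, 0.089)
t=1.500: state=(0.760, 0.141, 0.100)
t=1.600: state=(0.739, 0.150, 0.111)
t=1.700: state=(0.717, 0.159, 0.124)
t=1.800: state=(0.695, 0.168, 0.137)
t=1.900: state=(0.673, 0.176, 0.151)
t=2.000: state=(0.650, 0.184, 0.166)
t=2.100: state=(0.627, 0.192, 0.181)
t=2.200: state=(0.604, 0.199, 0.197)
t=2.300: state=(0.581, 0.206, 0.213)

(S, I, R) = (0.581, 0.206, 0.213)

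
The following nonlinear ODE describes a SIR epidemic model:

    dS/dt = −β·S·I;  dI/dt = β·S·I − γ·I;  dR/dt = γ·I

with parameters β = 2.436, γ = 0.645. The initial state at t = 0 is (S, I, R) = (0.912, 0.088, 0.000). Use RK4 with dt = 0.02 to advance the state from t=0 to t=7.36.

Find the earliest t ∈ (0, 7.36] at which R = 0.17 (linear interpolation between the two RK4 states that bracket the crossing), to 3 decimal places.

t=0.000: state=(0.912, 0.088, 0.000)
step 1 (dt=0.02): k1=(-0.196, 0.139, 0.057), k2=(-0.198, 0.141, 0.058), k3=(-0.198, 0.141, 0.058), k4=(-0.201, 0.142, 0.059); state += dt/6·(k1+2k2+2k3+k4)
t=0.020: state=(0.908, 0.091, 0.001)
t=0.040: state=(0.904, 0.094, 0.002)
t=0.060: state=(0.900, 0.097, 0.004)
continuing one RK4 step at a time; state shown every 25 steps (Δt=0.5):
t=0.500: state=(0.778, 0.180, 0.042)
t=1.000: state=(0.582, 0.299, 0.119)
t=1.240: state=(0.481, 0.350, 0.170)
next step: t=1.260: state=(0.473, 0.353, 0.174) — R has crossed 0.17
linear interpolation between t=1.240 (0.16954) and t=1.260 (0.17407) → t≈1.242

t = 1.242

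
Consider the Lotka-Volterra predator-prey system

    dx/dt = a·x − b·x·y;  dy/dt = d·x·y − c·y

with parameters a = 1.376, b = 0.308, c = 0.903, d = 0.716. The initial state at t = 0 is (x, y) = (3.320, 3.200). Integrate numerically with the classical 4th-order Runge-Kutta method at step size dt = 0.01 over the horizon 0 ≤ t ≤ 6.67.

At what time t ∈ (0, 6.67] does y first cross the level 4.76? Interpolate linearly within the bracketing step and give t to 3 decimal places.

t=0.000: state=(3.320, 3.200)
step 1 (dt=0.01): k1=(1.296, 4.717), k2=(1.274, 4.767), k3=(1.274, 4.767), k4=(1.252, 4.817); state += dt/6·(k1+2k2+2k3+k4)
t=0.010: state=(3.333, 3.248)
t=0.020: state=(3.345, 3.296)
t=0.030: state=(3.357, 3.346)
continuing one RK4 step at a time; state shown every 25 steps (Δt=0.25):
t=0.250: state=(3.468, 4.715)
next step: t=0.260: state=(3.465, 4.790) — y has crossed 4.76
linear interpolation between t=0.250 (4.71521) and t=0.260 (4.79026) → t≈0.256

t = 0.256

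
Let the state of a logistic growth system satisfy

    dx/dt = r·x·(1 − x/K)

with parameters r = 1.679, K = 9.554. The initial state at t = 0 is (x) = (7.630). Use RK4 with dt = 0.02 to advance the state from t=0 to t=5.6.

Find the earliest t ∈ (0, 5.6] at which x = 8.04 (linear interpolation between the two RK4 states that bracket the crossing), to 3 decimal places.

t = 0.174

t=0.000: state=(7.630)
step 1 (dt=0.02): k1=(2.580), k2=(2.554), k3=(2.554), k4=(2.528); state += dt/6·(k1+2k2+2k3+k4)
t=0.020: state=(7.681)
t=0.040: state=(7.731)
t=0.060: state=(7.780)
t=0.160: state=(8.010)
next step: t=0.180: state=(8.053) — x has crossed 8.04
linear interpolation between t=0.160 (8.01001) and t=0.180 (8.05299) → t≈0.174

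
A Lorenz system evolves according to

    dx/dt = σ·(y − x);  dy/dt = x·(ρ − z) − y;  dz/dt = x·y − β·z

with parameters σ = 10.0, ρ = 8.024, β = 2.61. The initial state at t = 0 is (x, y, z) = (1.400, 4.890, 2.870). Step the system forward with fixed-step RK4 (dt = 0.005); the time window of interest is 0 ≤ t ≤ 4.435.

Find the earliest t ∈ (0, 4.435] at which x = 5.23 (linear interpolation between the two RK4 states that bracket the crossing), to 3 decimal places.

t=0.000: state=(1.400, 4.890, 2.870)
step 1 (dt=0.005): k1=(34.900, 2.326, -0.645), k2=(34.086, 2.772, -0.205), k3=(34.117, 2.759, -0.216), k4=(33.332, 3.193, 0.214); state += dt/6·(k1+2k2+2k3+k4)
t=0.005: state=(1.571, 4.904, 2.869)
t=0.010: state=(1.734, 4.922, 2.872)
t=0.015: state=(1.890, 4.944, 2.879)
t=0.180: state=(5.173, 6.616, 4.913)
next step: t=0.185: state=(5.245, 6.662, 5.021) — x has crossed 5.23
linear interpolation between t=0.180 (5.17342) and t=0.185 (5.24493) → t≈0.184

t = 0.184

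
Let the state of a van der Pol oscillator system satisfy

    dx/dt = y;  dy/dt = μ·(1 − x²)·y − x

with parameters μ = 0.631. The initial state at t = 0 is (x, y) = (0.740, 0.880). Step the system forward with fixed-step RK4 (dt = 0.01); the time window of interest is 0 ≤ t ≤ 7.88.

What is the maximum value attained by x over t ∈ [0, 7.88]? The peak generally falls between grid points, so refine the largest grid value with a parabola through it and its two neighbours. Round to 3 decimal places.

max x = 1.959

t=0.000: state=(0.740, 0.880)
step 1 (dt=0.01): k1=(0.880, -0.489), k2=(0.878, -0.498), k3=(0.878, -0.497), k4=(0.875, -0.506); state += dt/6·(k1+2k2+2k3+k4)
t=0.010: state=(0.749, 0.875)
t=0.020: state=(0.757, 0.870)
t=0.030: state=(0.766, 0.865)
continuing one RK4 step at a time; state shown every 50 steps (Δt=0.5):
t=0.500: state=(1.086, 0.449)
t=1.000: state=(1.163, -0.139)
t=1.500: state=(0.959, -0.664)
t=2.000: state=(0.503, -1.169)
t=2.500: state=(-0.213, -1.675)
t=3.000: state=(-1.084, -1.634)
t=3.500: state=(-1.663, -0.591)
t=4.000: state=(-1.708, 0.323)
t=4.500: state=(-1.408, 0.841)
t=5.000: state=(-0.874, 1.312)
t=5.500: state=(-0.069, 1.928)
t=6.000: state=(1.002, 2.164)
t=6.500: state=(1.814, 0.901)
t=7.000: state=(1.939, -0.259)
t=7.500: state=(1.664, -0.781)
t=7.880: state=(1.312, -1.077)
largest grid value and its neighbours: x(6.840)=1.95909, x(6.850)=1.95917, x(6.860)=1.95904
parabola through these three points peaks at t≈6.849 with x≈1.95917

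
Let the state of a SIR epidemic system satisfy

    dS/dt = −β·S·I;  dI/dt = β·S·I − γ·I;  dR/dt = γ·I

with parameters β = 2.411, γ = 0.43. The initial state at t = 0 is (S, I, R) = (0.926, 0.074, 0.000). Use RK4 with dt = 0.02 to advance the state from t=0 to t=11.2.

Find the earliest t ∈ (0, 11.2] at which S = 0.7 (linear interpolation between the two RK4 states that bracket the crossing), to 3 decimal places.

t=0.000: state=(0.926, 0.074, 0.000)
step 1 (dt=0.02): k1=(-0.165, 0.133, 0.032), k2=(-0.168, 0.135, 0.032), k3=(-0.168, 0.136, 0.032), k4=(-0.171, 0.138, 0.033); state += dt/6·(k1+2k2+2k3+k4)
t=0.020: state=(0.923, 0.077, 0.001)
t=0.040: state=(0.919, 0.080, 0.001)
t=0.060: state=(0.916, 0.082, 0.002)
continuing one RK4 step at a time; state shown every 25 steps (Δt=0.5):
t=0.500: state=(0.804, 0.171, 0.025)
t=0.760: state=(0.706, 0.245, 0.048)
next step: t=0.780: state=(0.698, 0.252, 0.050) — S has crossed 0.7
linear interpolation between t=0.760 (0.70625) and t=0.780 (0.69784) → t≈0.775

t = 0.775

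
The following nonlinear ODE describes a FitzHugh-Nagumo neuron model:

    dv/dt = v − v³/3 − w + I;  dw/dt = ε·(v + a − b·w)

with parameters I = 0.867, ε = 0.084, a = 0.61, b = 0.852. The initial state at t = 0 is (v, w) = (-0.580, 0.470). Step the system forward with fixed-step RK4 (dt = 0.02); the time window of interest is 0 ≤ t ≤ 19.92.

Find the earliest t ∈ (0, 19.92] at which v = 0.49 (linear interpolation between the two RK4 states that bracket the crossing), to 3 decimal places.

t=0.000: state=(-0.580, 0.470)
step 1 (dt=0.02): k1=(-0.118, -0.031), k2=(-0.118, -0.031), k3=(-0.118, -0.031), k4=(-0.119, -0.031); state += dt/6·(k1+2k2+2k3+k4)
t=0.020: state=(-0.582, 0.469)
t=0.040: state=(-0.585, 0.469)
t=0.060: state=(-0.587, 0.468)
continuing one RK4 step at a time; state shown every 50 steps (Δt=1):
t=1.000: state=(-0.722, 0.434)
t=2.000: state=(-0.897, 0.388)
t=3.000: state=(-1.055, 0.331)
t=4.000: state=(-1.142, 0.268)
t=5.000: state=(-1.154, 0.206)
t=6.000: state=(-1.111, 0.149)
t=7.000: state=(-1.029, 0.101)
t=8.000: state=(-0.908, 0.065)
t=9.000: state=(-0.730, 0.043)
t=10.000: state=(-0.421, 0.042)
t=11.000: state=(0.267, 0.078)
t=11.180: state=(0.471, 0.092)
next step: t=11.200: state=(0.495, 0.094) — v has crossed 0.49
linear interpolation between t=11.180 (0.47074) and t=11.200 (0.49513) → t≈11.196

t = 11.196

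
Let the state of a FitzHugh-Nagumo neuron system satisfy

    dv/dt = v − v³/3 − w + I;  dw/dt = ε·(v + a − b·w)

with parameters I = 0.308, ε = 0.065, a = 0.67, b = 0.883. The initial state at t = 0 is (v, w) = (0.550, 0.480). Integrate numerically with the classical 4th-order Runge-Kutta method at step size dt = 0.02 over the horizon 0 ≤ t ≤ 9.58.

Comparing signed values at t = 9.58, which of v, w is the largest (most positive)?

t=0.000: state=(0.550, 0.480)
step 1 (dt=0.02): k1=(0.323, 0.052), k2=(0.324, 0.052), k3=(0.324, 0.052), k4=(0.326, 0.052); state += dt/6·(k1+2k2+2k3+k4)
t=0.020: state=(0.556, 0.481)
t=0.040: state=(0.563, 0.482)
t=0.060: state=(0.570, 0.483)
continuing one RK4 step at a time; state shown every 25 steps (Δt=0.5):
t=0.500: state=(0.732, 0.508)
t=1.000: state=(0.943, 0.542)
t=1.500: state=(1.146, 0.582)
t=2.000: state=(1.302, 0.626)
t=2.500: state=(1.394, 0.673)
t=3.000: state=(1.434, 0.721)
t=3.500: state=(1.438, 0.768)
t=4.000: state=(1.423, 0.814)
t=4.500: state=(1.397, 0.858)
t=5.000: state=(1.363, 0.899)
t=5.500: state=(1.325, 0.938)
t=6.000: state=(1.283, 0.975)
t=6.500: state=(1.237, 1.009)
t=7.000: state=(1.188, 1.041)
t=7.500: state=(1.133, 1.070)
t=8.000: state=(1.073, 1.097)
t=8.500: state=(1.005, 1.120)
t=9.000: state=(0.926, 1.141)
t=9.500: state=(0.831, 1.158)
t=9.580: state=(0.814, 1.161)
compare at T: v=0.814, w=1.161

largest component: w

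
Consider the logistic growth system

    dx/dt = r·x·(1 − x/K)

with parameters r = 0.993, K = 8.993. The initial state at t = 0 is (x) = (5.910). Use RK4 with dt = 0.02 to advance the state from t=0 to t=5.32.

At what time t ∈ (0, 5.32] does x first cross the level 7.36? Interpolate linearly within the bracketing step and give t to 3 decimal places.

t = 0.861

t=0.000: state=(5.910)
step 1 (dt=0.02): k1=(2.012), k2=(2.006), k3=(2.006), k4=(1.999); state += dt/6·(k1+2k2+2k3+k4)
t=0.020: state=(5.950)
t=0.040: state=(5.990)
t=0.060: state=(6.030)
continuing one RK4 step at a time; state shown every 10 steps (Δt=0.2):
t=0.200: state=(6.299)
t=0.400: state=(6.658)
t=0.600: state=(6.985)
t=0.800: state=(7.278)
t=0.860: state=(7.359)
next step: t=0.880: state=(7.385) — x has crossed 7.36
linear interpolation between t=0.860 (7.35877) and t=0.880 (7.38516) → t≈0.861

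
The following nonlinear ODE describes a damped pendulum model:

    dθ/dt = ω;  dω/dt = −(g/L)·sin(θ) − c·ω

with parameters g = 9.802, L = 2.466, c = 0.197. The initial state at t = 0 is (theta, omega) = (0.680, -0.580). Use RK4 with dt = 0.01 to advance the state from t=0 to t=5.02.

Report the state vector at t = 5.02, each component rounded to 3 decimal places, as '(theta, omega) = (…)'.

t=0.000: state=(0.680, -0.580)
step 1 (dt=0.01): k1=(-0.580, -2.385), k2=(-0.592, -2.374), k3=(-0.592, -2.374), k4=(-0.604, -2.362); state += dt/6·(k1+2k2+2k3+k4)
t=0.010: state=(0.674, -0.604)
t=0.020: state=(0.668, -0.627)
t=0.030: state=(0.662, -0.650)
continuing one RK4 step at a time; state shown every 20 steps (Δt=0.2):
t=0.200: state=(0.520, -1.001)
t=0.400: state=(0.290, -1.272)
t=0.600: state=(0.024, -1.344)
t=0.800: state=(-0.234, -1.209)
t=1.000: state=(-0.447, -0.898)
t=1.200: state=(-0.586, -0.473)
t=1.400: state=(-0.634, -0.004)
t=1.600: state=(-0.588, 0.448)
t=1.800: state=(-0.459, 0.825)
t=2.000: state=(-0.267, 1.072)
t=2.200: state=(-0.042, 1.150)
t=2.400: state=(0.181, 1.050)
t=2.600: state=(0.368, 0.795)
t=2.800: state=(0.492, 0.435)
t=3.000: state=(0.539, 0.029)
t=3.200: state=(0.505, -0.365)
t=3.400: state=(0.397, -0.694)
t=3.600: state=(0.235, -0.911)
t=3.800: state=(0.042, -0.984)
t=4.000: state=(-0.149, -0.903)
t=4.200: state=(-0.310, -0.688)
t=4.400: state=(-0.418, -0.380)
t=4.600: state=(-0.459, -0.031)
t=4.800: state=(-0.430, 0.310)
t=5.000: state=(-0.339, 0.594)
t=5.020: state=(-0.327, 0.617)

(theta, omega) = (-0.327, 0.617)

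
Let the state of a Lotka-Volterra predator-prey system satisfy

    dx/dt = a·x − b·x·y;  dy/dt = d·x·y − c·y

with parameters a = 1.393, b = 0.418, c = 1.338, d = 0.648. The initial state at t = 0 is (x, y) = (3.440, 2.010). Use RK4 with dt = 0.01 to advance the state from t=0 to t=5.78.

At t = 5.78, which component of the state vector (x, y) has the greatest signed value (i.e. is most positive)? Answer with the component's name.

t=0.000: state=(3.440, 2.010)
step 1 (dt=0.01): k1=(1.902, 1.791), k2=(1.894, 1.812), k3=(1.894, 1.812), k4=(1.886, 1.832); state += dt/6·(k1+2k2+2k3+k4)
t=0.010: state=(3.459, 2.028)
t=0.020: state=(3.478, 2.047)
t=0.030: state=(3.496, 2.066)
continuing one RK4 step at a time; state shown every 20 steps (Δt=0.2):
t=0.200: state=(3.776, 2.458)
t=0.400: state=(3.959, 3.111)
t=0.600: state=(3.895, 3.973)
t=0.800: state=(3.546, 4.938)
t=1.000: state=(2.988, 5.779)
t=1.200: state=(2.380, 6.260)
t=1.400: state=(1.855, 6.294)
t=1.600: state=(1.465, 5.964)
t=1.800: state=(1.202, 5.418)
t=2.000: state=(1.036, 4.789)
t=2.200: state=(0.942, 4.163)
t=2.400: state=(0.901, 3.588)
t=2.600: state=(0.901, 3.084)
t=2.800: state=(0.937, 2.657)
t=3.000: state=(1.006, 2.306)
t=3.200: state=(1.110, 2.023)
t=3.400: state=(1.251, 1.803)
t=3.600: state=(1.431, 1.641)
t=3.800: state=(1.657, 1.533)
t=4.000: state=(1.931, 1.479)
t=4.200: state=(2.255, 1.484)
t=4.400: state=(2.625, 1.557)
t=4.600: state=(3.027, 1.718)
t=4.800: state=(3.427, 1.998)
t=5.000: state=(3.767, 2.440)
t=5.200: state=(3.956, 3.086)
t=5.400: state=(3.902, 3.942)
t=5.600: state=(3.562, 4.907)
t=5.780: state=(3.069, 5.684)
compare at T: x=3.069, y=5.684

largest component: y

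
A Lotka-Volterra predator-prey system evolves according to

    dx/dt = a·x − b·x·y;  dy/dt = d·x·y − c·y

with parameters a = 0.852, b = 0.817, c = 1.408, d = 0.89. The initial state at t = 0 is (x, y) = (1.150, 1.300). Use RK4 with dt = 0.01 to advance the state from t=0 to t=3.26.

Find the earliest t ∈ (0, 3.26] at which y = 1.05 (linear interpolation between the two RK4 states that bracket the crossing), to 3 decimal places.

t=0.000: state=(1.150, 1.300)
step 1 (dt=0.01): k1=(-0.242, -0.500), k2=(-0.239, -0.500), k3=(-0.239, -0.500), k4=(-0.236, -0.501); state += dt/6·(k1+2k2+2k3+k4)
t=0.010: state=(1.148, 1.295)
t=0.020: state=(1.145, 1.290)
t=0.030: state=(1.143, 1.285)
continuing one RK4 step at a time; state shown every 20 steps (Δt=0.2):
t=0.200: state=(1.112, 1.199)
t=0.400: state=(1.093, 1.101)
t=0.500: state=(1.089, 1.054)
next step: t=0.510: state=(1.089, 1.049) — y has crossed 1.05
linear interpolation between t=0.500 (1.05375) and t=0.510 (1.04914) → t≈0.508

t = 0.508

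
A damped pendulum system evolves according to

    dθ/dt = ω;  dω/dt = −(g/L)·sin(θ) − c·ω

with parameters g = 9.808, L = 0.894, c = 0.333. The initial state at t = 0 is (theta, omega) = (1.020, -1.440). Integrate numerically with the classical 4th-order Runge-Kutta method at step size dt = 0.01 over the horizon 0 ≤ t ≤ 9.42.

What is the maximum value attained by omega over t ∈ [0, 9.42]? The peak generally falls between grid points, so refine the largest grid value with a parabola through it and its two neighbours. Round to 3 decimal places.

max omega = 2.786

t=0.000: state=(1.020, -1.440)
step 1 (dt=0.01): k1=(-1.440, -8.869), k2=(-1.484, -8.813), k3=(-1.484, -8.811), k4=(-1.528, -8.753); state += dt/6·(k1+2k2+2k3+k4)
t=0.010: state=(1.005, -1.528)
t=0.020: state=(0.989, -1.615)
t=0.030: state=(0.973, -1.701)
continuing one RK4 step at a time; state shown every 50 steps (Δt=0.5):
t=0.500: state=(-0.369, -2.896)
t=1.000: state=(-0.869, 1.128)
t=1.500: state=(0.300, 2.484)
t=2.000: state=(0.726, -1.007)
t=2.500: state=(-0.279, -2.073)
t=3.000: state=(-0.596, 0.975)
t=3.500: state=(0.277, 1.689)
t=4.000: state=(0.479, -0.972)
t=4.500: state=(-0.279, -1.339)
t=5.000: state=(-0.376, 0.966)
t=5.500: state=(0.277, 1.027)
t=6.000: state=(0.285, -0.942)
t=6.500: state=(-0.269, -0.754)
t=7.000: state=(-0.207, 0.896)
t=7.500: state=(0.255, 0.521)
t=8.000: state=(0.140, -0.831)
t=8.500: state=(-0.235, -0.328)
t=9.000: state=(-0.086, 0.750)
t=9.420: state=(0.190, 0.354)
largest grid value and its neighbours: omega(1.350)=2.78512, omega(1.360)=2.78563, omega(1.370)=2.78309
parabola through these three points peaks at t≈1.357 with omega≈2.78580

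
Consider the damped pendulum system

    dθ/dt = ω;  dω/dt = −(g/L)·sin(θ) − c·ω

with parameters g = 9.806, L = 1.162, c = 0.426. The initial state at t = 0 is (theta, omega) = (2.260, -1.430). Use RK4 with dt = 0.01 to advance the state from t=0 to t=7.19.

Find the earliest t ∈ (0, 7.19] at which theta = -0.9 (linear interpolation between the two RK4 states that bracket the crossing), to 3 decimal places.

t = 0.866

t=0.000: state=(2.260, -1.430)
step 1 (dt=0.01): k1=(-1.430, -5.904), k2=(-1.460, -5.929), k3=(-1.460, -5.930), k4=(-1.489, -5.956); state += dt/6·(k1+2k2+2k3+k4)
t=0.010: state=(2.245, -1.489)
t=0.020: state=(2.230, -1.549)
t=0.030: state=(2.214, -1.609)
continuing one RK4 step at a time; state shown every 25 steps (Δt=0.25):
t=0.250: state=(1.704, -3.072)
t=0.500: state=(0.730, -4.580)
t=0.750: state=(-0.437, -4.364)
t=0.860: state=(-0.878, -3.609)
next step: t=0.870: state=(-0.914, -3.527) — theta has crossed -0.9
linear interpolation between t=0.860 (-0.87826) and t=0.870 (-0.91394) → t≈0.866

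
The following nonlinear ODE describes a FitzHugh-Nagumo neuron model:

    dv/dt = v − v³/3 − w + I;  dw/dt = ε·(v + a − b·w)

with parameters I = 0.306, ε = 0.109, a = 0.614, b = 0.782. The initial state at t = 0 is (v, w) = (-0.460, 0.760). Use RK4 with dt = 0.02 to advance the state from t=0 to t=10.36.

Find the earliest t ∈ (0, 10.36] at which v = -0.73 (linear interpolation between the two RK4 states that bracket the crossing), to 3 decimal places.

t = 0.280

t=0.000: state=(-0.460, 0.760)
step 1 (dt=0.02): k1=(-0.882, -0.048), k2=(-0.888, -0.049), k3=(-0.888, -0.049), k4=(-0.894, -0.050); state += dt/6·(k1+2k2+2k3+k4)
t=0.020: state=(-0.478, 0.759)
t=0.040: state=(-0.496, 0.758)
t=0.060: state=(-0.514, 0.757)
t=0.260: state=(-0.710, 0.744)
next step: t=0.280: state=(-0.730, 0.743) — v has crossed -0.73
linear interpolation between t=0.260 (-0.70950) and t=0.280 (-0.73016) → t≈0.280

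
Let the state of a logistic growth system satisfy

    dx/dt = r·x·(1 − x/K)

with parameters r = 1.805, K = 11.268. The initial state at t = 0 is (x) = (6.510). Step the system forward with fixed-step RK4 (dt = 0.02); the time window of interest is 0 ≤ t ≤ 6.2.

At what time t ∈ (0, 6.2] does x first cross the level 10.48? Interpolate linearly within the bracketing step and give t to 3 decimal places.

t = 1.260

t=0.000: state=(6.510)
step 1 (dt=0.02): k1=(4.962), k2=(4.947), k3=(4.947), k4=(4.932); state += dt/6·(k1+2k2+2k3+k4)
t=0.020: state=(6.609)
t=0.040: state=(6.707)
t=0.060: state=(6.805)
continuing one RK4 step at a time; state shown every 25 steps (Δt=0.5):
t=0.500: state=(8.692)
t=1.000: state=(10.059)
t=1.240: state=(10.453)
next step: t=1.260: state=(10.480) — x has crossed 10.48
linear interpolation between t=1.240 (10.45319) and t=1.260 (10.48006) → t≈1.260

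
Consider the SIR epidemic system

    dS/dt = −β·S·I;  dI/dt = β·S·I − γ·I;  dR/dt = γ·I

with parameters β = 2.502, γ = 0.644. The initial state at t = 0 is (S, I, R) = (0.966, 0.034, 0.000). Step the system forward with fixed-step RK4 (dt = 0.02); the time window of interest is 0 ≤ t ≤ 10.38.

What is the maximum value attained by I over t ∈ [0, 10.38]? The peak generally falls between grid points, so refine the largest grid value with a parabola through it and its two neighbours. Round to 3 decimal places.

t=0.000: state=(0.966, 0.034, 0.000)
step 1 (dt=0.02): k1=(-0.082, 0.060, 0.022), k2=(-0.084, 0.061, 0.022), k3=(-0.084, 0.061, 0.022), k4=(-0.085, 0.062, 0.023); state += dt/6·(k1+2k2+2k3+k4)
t=0.020: state=(0.964, 0.035, 0.000)
t=0.040: state=(0.963, 0.036, 0.001)
t=0.060: state=(0.961, 0.038, 0.001)
continuing one RK4 step at a time; state shown every 25 steps (Δt=0.5):
t=0.500: state=(0.903, 0.080, 0.017)
t=1.000: state=(0.778, 0.167, 0.056)
t=1.500: state=(0.587, 0.285, 0.128)
t=2.000: state=(0.385, 0.378, 0.237)
t=2.500: state=(0.235, 0.401, 0.364)
t=3.000: state=(0.145, 0.367, 0.489)
t=3.500: state=(0.095, 0.308, 0.597)
t=4.000: state=(0.067, 0.246, 0.687)
t=4.500: state=(0.051, 0.192, 0.757)
t=5.000: state=(0.041, 0.147, 0.811)
t=5.500: state=(0.035, 0.112, 0.853)
t=6.000: state=(0.031, 0.085, 0.884)
t=6.500: state=(0.028, 0.064, 0.908)
t=7.000: state=(0.026, 0.048, 0.926)
t=7.500: state=(0.025, 0.036, 0.939)
t=8.000: state=(0.024, 0.027, 0.949)
t=8.500: state=(0.023, 0.020, 0.957)
t=9.000: state=(0.023, 0.015, 0.962)
t=9.500: state=(0.023, 0.011, 0.966)
t=10.000: state=(0.022, 0.008, 0.969)
t=10.380: state=(0.022, 0.007, 0.971)
largest grid value and its neighbours: I(2.380)=0.40208, I(2.400)=0.40218, I(2.420)=0.40217
parabola through these three points peaks at t≈2.409 with I≈0.40219

max I = 0.402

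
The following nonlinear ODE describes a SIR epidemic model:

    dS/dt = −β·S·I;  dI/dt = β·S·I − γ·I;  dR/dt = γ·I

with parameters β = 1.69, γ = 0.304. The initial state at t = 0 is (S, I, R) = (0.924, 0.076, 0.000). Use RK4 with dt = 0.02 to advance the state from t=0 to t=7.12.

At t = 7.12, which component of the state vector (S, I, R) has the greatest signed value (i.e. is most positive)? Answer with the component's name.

t=0.000: state=(0.924, 0.076, 0.000)
step 1 (dt=0.02): k1=(-0.119, 0.096, 0.023), k2=(-0.120, 0.097, 0.023), k3=(-0.120, 0.097, 0.023), k4=(-0.121, 0.098, 0.024); state += dt/6·(k1+2k2+2k3+k4)
t=0.020: state=(0.922, 0.078, 0.000)
t=0.040: state=(0.919, 0.080, 0.001)
t=0.060: state=(0.917, 0.082, 0.001)
continuing one RK4 step at a time; state shown every 25 steps (Δt=0.5):
t=0.500: state=(0.846, 0.138, 0.016)
t=1.000: state=(0.725, 0.231, 0.044)
t=1.500: state=(0.569, 0.344, 0.087)
t=2.000: state=(0.407, 0.446, 0.148)
t=2.500: state=(0.271, 0.508, 0.221)
t=3.000: state=(0.174, 0.526, 0.300)
t=3.500: state=(0.112, 0.509, 0.379)
t=4.000: state=(0.074, 0.472, 0.454)
t=4.500: state=(0.051, 0.427, 0.522)
t=5.000: state=(0.036, 0.381, 0.583)
t=5.500: state=(0.027, 0.336, 0.638)
t=6.000: state=(0.020, 0.294, 0.686)
t=6.500: state=(0.016, 0.256, 0.727)
t=7.000: state=(0.013, 0.223, 0.764)
t=7.120: state=(0.013, 0.216, 0.772)
compare at T: S=0.013, I=0.216, R=0.772

largest component: R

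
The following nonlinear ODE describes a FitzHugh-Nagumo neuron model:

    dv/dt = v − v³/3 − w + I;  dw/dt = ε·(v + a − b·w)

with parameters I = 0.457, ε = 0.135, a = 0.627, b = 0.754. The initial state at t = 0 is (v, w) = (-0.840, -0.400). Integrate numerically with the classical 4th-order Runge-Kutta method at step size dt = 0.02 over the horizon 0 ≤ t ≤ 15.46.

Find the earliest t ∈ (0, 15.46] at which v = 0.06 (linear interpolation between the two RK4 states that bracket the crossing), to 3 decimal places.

t=0.000: state=(-0.840, -0.400)
step 1 (dt=0.02): k1=(0.215, 0.012), k2=(0.215, 0.012), k3=(0.215, 0.012), k4=(0.216, 0.013); state += dt/6·(k1+2k2+2k3+k4)
t=0.020: state=(-0.836, -0.400)
t=0.040: state=(-0.831, -0.399)
t=0.060: state=(-0.827, -0.399)
continuing one RK4 step at a time; state shown every 25 steps (Δt=0.5):
t=0.500: state=(-0.725, -0.390)
t=1.000: state=(-0.586, -0.373)
t=1.500: state=(-0.406, -0.346)
t=2.000: state=(-0.153, -0.307)
t=2.300: state=(0.056, -0.274)
next step: t=2.320: state=(0.072, -0.272) — v has crossed 0.06
linear interpolation between t=2.300 (0.05607) and t=2.320 (0.07196) → t≈2.305

t = 2.305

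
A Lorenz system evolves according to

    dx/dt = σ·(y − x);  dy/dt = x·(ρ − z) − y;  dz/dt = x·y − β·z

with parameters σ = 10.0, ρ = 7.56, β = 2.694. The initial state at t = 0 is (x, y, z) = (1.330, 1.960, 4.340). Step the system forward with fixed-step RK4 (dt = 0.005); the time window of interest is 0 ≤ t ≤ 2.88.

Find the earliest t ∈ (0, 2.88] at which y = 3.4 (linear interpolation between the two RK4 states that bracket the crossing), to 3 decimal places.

t=0.000: state=(1.330, 1.960, 4.340)
step 1 (dt=0.005): k1=(6.300, 2.323, -9.085), k2=(6.201, 2.398, -8.985), k3=(6.205, 2.397, -8.986), k4=(6.110, 2.472, -8.887); state += dt/6·(k1+2k2+2k3+k4)
t=0.005: state=(1.361, 1.972, 4.295)
t=0.010: state=(1.391, 1.985, 4.251)
t=0.015: state=(1.420, 1.998, 4.208)
continuing one RK4 step at a time; state shown every 20 steps (Δt=0.1):
t=0.100: state=(1.851, 2.329, 3.618)
t=0.200: state=(2.367, 2.942, 3.253)
t=0.255: state=(2.707, 3.373, 3.215)
next step: t=0.260: state=(2.741, 3.415, 3.218) — y has crossed 3.4
linear interpolation between t=0.255 (3.37283) and t=0.260 (3.41503) → t≈0.258

t = 0.258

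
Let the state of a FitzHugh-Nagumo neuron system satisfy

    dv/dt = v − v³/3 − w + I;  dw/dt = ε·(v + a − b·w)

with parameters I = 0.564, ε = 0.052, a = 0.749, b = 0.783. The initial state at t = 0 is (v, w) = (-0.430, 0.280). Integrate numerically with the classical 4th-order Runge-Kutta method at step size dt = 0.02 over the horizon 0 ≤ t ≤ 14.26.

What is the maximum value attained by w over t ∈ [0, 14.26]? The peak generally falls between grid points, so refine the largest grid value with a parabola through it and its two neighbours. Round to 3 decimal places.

t=0.000: state=(-0.430, 0.280)
step 1 (dt=0.02): k1=(-0.119, 0.005), k2=(-0.121, 0.005), k3=(-0.121, 0.005), k4=(-0.122, 0.005); state += dt/6·(k1+2k2+2k3+k4)
t=0.020: state=(-0.432, 0.280)
t=0.040: state=(-0.435, 0.280)
t=0.060: state=(-0.437, 0.280)
continuing one RK4 step at a time; state shown every 25 steps (Δt=0.5):
t=0.500: state=(-0.504, 0.282)
t=1.000: state=(-0.611, 0.281)
t=1.500: state=(-0.756, 0.277)
t=2.000: state=(-0.931, 0.269)
t=2.500: state=(-1.113, 0.257)
t=3.000: state=(-1.267, 0.240)
t=3.500: state=(-1.375, 0.220)
t=4.000: state=(-1.436, 0.199)
t=4.500: state=(-1.464, 0.177)
t=5.000: state=(-1.471, 0.155)
t=5.500: state=(-1.467, 0.133)
t=6.000: state=(-1.456, 0.112)
t=6.500: state=(-1.442, 0.092)
t=7.000: state=(-1.427, 0.072)
t=7.500: state=(-1.410, 0.054)
t=8.000: state=(-1.392, 0.036)
t=8.500: state=(-1.374, 0.019)
t=9.000: state=(-1.356, 0.002)
t=9.500: state=(-1.338, -0.013)
t=10.000: state=(-1.319, -0.028)
t=10.500: state=(-1.300, -0.041)
t=11.000: state=(-1.281, -0.055)
t=11.500: state=(-1.262, -0.067)
t=12.000: state=(-1.242, -0.079)
t=12.500: state=(-1.222, -0.089)
t=13.000: state=(-1.202, -0.100)
t=13.500: state=(-1.182, -0.109)
t=14.000: state=(-1.161, -0.118)
t=14.260: state=(-1.150, -0.122)
largest grid value and its neighbours: w(0.620)=0.28176, w(0.640)=0.28176, w(0.660)=0.28176
parabola through these three points peaks at t≈0.630 with w≈0.28176

max w = 0.282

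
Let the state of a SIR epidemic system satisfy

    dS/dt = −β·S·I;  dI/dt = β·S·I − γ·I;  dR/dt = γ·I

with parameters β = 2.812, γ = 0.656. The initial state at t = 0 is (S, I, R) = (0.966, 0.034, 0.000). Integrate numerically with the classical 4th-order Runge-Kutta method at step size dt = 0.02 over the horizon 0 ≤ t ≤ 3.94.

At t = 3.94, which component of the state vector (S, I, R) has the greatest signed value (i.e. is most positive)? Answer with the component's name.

largest component: R

t=0.000: state=(0.966, 0.034, 0.000)
step 1 (dt=0.02): k1=(-0.092, 0.070, 0.022), k2=(-0.094, 0.071, 0.023), k3=(-0.094, 0.071, 0.023), k4=(-0.096, 0.073, 0.023); state += dt/6·(k1+2k2+2k3+k4)
t=0.020: state=(0.964, 0.035, 0.000)
t=0.040: state=(0.962, 0.037, 0.001)
t=0.060: state=(0.960, 0.038, 0.001)
continuing one RK4 step at a time; state shown every 10 steps (Δt=0.2):
t=0.200: state=(0.943, 0.051, 0.006)
t=0.400: state=(0.911, 0.075, 0.014)
t=0.600: state=(0.865, 0.109, 0.026)
t=0.800: state=(0.804, 0.153, 0.043)
t=1.000: state=(0.727, 0.207, 0.066)
t=1.200: state=(0.637, 0.266, 0.097)
t=1.400: state=(0.539, 0.325, 0.136)
t=1.600: state=(0.442, 0.375, 0.182)
t=1.800: state=(0.354, 0.412, 0.234)
t=2.000: state=(0.279, 0.431, 0.289)
t=2.200: state=(0.219, 0.435, 0.346)
t=2.400: state=(0.172, 0.425, 0.403)
t=2.600: state=(0.136, 0.407, 0.458)
t=2.800: state=(0.109, 0.382, 0.509)
t=3.000: state=(0.088, 0.354, 0.558)
t=3.200: state=(0.073, 0.325, 0.602)
t=3.400: state=(0.061, 0.296, 0.643)
t=3.600: state=(0.052, 0.268, 0.680)
t=3.800: state=(0.045, 0.241, 0.713)
t=3.940: state=(0.041, 0.224, 0.735)
compare at T: S=0.041, I=0.224, R=0.735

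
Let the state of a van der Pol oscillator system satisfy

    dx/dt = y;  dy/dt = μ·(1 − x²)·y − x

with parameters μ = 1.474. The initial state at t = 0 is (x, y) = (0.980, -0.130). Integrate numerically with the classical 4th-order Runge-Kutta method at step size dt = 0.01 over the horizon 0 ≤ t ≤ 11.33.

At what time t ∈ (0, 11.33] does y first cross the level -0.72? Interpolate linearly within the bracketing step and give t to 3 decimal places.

t=0.000: state=(0.980, -0.130)
step 1 (dt=0.01): k1=(-0.130, -0.988), k2=(-0.135, -0.987), k3=(-0.135, -0.987), k4=(-0.140, -0.987); state += dt/6·(k1+2k2+2k3+k4)
t=0.010: state=(0.979, -0.140)
t=0.020: state=(0.977, -0.150)
t=0.030: state=(0.976, -0.160)
continuing one RK4 step at a time; state shown every 50 steps (Δt=0.5):
t=0.500: state=(0.790, -0.643)
t=0.560: state=(0.749, -0.714)
next step: t=0.570: state=(0.742, -0.726) — y has crossed -0.72
linear interpolation between t=0.560 (-0.71369) and t=0.570 (-0.72586) → t≈0.565

t = 0.565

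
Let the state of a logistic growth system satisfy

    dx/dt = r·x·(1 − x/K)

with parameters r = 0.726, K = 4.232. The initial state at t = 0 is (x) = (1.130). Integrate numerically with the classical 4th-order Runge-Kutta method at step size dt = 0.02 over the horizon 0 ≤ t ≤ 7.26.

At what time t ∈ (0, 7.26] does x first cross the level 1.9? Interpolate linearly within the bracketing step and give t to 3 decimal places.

t=0.000: state=(1.130)
step 1 (dt=0.02): k1=(0.601), k2=(0.603), k3=(0.603), k4=(0.605); state += dt/6·(k1+2k2+2k3+k4)
t=0.020: state=(1.142)
t=0.040: state=(1.154)
t=0.060: state=(1.166)
continuing one RK4 step at a time; state shown every 25 steps (Δt=0.5):
t=0.500: state=(1.455)
t=1.000: state=(1.818)
t=1.100: state=(1.893)
next step: t=1.120: state=(1.909) — x has crossed 1.9
linear interpolation between t=1.100 (1.89335) and t=1.120 (1.90855) → t≈1.109

t = 1.109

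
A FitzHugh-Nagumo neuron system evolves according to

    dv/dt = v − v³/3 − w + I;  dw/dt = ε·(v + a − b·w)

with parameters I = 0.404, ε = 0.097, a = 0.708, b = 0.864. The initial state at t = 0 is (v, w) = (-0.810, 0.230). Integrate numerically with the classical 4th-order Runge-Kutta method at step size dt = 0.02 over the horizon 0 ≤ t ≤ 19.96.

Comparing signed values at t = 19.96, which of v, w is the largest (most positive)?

largest component: v

t=0.000: state=(-0.810, 0.230)
step 1 (dt=0.02): k1=(-0.459, -0.029), k2=(-0.460, -0.030), k3=(-0.460, -0.030), k4=(-0.461, -0.030); state += dt/6·(k1+2k2+2k3+k4)
t=0.020: state=(-0.819, 0.229)
t=0.040: state=(-0.828, 0.229)
t=0.060: state=(-0.838, 0.228)
continuing one RK4 step at a time; state shown every 50 steps (Δt=1):
t=1.000: state=(-1.261, 0.180)
t=2.000: state=(-1.483, 0.101)
t=3.000: state=(-1.508, 0.019)
t=4.000: state=(-1.470, -0.055)
t=5.000: state=(-1.418, -0.119)
t=6.000: state=(-1.361, -0.173)
t=7.000: state=(-1.305, -0.217)
t=8.000: state=(-1.248, -0.253)
t=9.000: state=(-1.191, -0.280)
t=10.000: state=(-1.135, -0.300)
t=11.000: state=(-1.079, -0.313)
t=12.000: state=(-1.022, -0.319)
t=13.000: state=(-0.964, -0.320)
t=14.000: state=(-0.904, -0.316)
t=15.000: state=(-0.840, -0.305)
t=16.000: state=(-0.768, -0.290)
t=17.000: state=(-0.683, -0.268)
t=18.000: state=(-0.571, -0.239)
t=19.000: state=(-0.397, -0.200)
t=19.960: state=(-0.084, -0.144)
compare at T: v=-0.084, w=-0.144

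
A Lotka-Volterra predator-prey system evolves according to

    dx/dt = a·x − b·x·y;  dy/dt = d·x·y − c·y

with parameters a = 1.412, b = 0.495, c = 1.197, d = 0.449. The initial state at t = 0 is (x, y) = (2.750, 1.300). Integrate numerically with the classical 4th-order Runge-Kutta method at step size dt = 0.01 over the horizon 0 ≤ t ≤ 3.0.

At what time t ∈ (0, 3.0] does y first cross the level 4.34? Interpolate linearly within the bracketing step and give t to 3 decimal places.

t=0.000: state=(2.750, 1.300)
step 1 (dt=0.01): k1=(2.113, 0.049), k2=(2.121, 0.055), k3=(2.121, 0.055), k4=(2.129, 0.061); state += dt/6·(k1+2k2+2k3+k4)
t=0.010: state=(2.771, 1.301)
t=0.020: state=(2.793, 1.301)
t=0.030: state=(2.814, 1.302)
continuing one RK4 step at a time; state shown every 10 steps (Δt=0.1):
t=0.100: state=(2.969, 1.311)
t=0.200: state=(3.203, 1.336)
t=0.300: state=(3.449, 1.376)
t=0.400: state=(3.706, 1.434)
t=0.500: state=(3.968, 1.511)
t=0.600: state=(4.230, 1.612)
t=0.700: state=(4.485, 1.739)
t=0.800: state=(4.721, 1.897)
t=0.900: state=(4.927, 2.090)
t=1.000: state=(5.088, 2.322)
t=1.100: state=(5.189, 2.596)
t=1.200: state=(5.215, 2.910)
t=1.300: state=(5.156, 3.259)
t=1.400: state=(5.007, 3.634)
t=1.500: state=(4.772, 4.017)
t=1.580: state=(4.530, 4.314)
next step: t=1.590: state=(4.497, 4.350) — y has crossed 4.34
linear interpolation between t=1.580 (4.31403) and t=1.590 (4.34996) → t≈1.587

t = 1.587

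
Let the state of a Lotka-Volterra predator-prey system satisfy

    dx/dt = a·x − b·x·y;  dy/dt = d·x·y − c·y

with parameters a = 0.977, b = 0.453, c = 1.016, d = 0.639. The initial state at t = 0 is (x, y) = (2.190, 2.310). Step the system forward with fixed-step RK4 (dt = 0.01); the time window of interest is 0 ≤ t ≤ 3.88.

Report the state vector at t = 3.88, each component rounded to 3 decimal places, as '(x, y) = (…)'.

t=0.000: state=(2.190, 2.310)
step 1 (dt=0.01): k1=(-0.152, 0.886), k2=(-0.156, 0.886), k3=(-0.156, 0.886), k4=(-0.161, 0.887); state += dt/6·(k1+2k2+2k3+k4)
t=0.010: state=(2.188, 2.319)
t=0.020: state=(2.187, 2.328)
t=0.030: state=(2.185, 2.337)
continuing one RK4 step at a time; state shown every 20 steps (Δt=0.2):
t=0.200: state=(2.142, 2.487)
t=0.400: state=(2.063, 2.657)
t=0.600: state=(1.958, 2.804)
t=0.800: state=(1.837, 2.917)
t=1.000: state=(1.709, 2.986)
t=1.200: state=(1.583, 3.007)
t=1.400: state=(1.467, 2.982)
t=1.600: state=(1.365, 2.915)
t=1.800: state=(1.280, 2.817)
t=2.000: state=(1.212, 2.695)
t=2.200: state=(1.161, 2.559)
t=2.400: state=(1.127, 2.417)
t=2.600: state=(1.108, 2.275)
t=2.800: state=(1.103, 2.138)
t=3.000: state=(1.111, 2.010)
t=3.200: state=(1.132, 1.893)
t=3.400: state=(1.165, 1.789)
t=3.600: state=(1.210, 1.699)
t=3.800: state=(1.265, 1.624)
t=3.880: state=(1.291, 1.598)

(x, y) = (1.291, 1.598)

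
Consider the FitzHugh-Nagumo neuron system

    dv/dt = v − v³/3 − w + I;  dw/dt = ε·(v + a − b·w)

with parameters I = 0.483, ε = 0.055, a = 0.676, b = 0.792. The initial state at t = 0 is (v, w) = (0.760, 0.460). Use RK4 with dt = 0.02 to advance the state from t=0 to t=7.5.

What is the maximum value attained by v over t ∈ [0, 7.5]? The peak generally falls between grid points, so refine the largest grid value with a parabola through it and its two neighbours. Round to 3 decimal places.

t=0.000: state=(0.760, 0.460)
step 1 (dt=0.02): k1=(0.637, 0.059), k2=(0.639, 0.059), k3=(0.639, 0.059), k4=(0.641, 0.060); state += dt/6·(k1+2k2+2k3+k4)
t=0.020: state=(0.773, 0.461)
t=0.040: state=(0.786, 0.462)
t=0.060: state=(0.799, 0.464)
continuing one RK4 step at a time; state shown every 25 steps (Δt=0.5):
t=0.500: state=(1.090, 0.494)
t=1.000: state=(1.373, 0.535)
t=1.500: state=(1.541, 0.582)
t=2.000: state=(1.610, 0.631)
t=2.500: state=(1.625, 0.680)
t=3.000: state=(1.615, 0.727)
t=3.500: state=(1.594, 0.774)
t=4.000: state=(1.569, 0.819)
t=4.500: state=(1.541, 0.862)
t=5.000: state=(1.512, 0.903)
t=5.500: state=(1.481, 0.943)
t=6.000: state=(1.450, 0.981)
t=6.500: state=(1.418, 1.017)
t=7.000: state=(1.384, 1.051)
t=7.500: state=(1.349, 1.084)
largest grid value and its neighbours: v(2.460)=1.62496, v(2.480)=1.62498, v(2.500)=1.62496
parabola through these three points peaks at t≈2.480 with v≈1.62498

max v = 1.625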